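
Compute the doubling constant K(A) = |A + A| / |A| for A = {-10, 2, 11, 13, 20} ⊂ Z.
K = |A + A| / |A| = 14/5

Enumerate A + A = {a + b : a, b ∈ A}. With |A| = 5, there are |A|^2 = 25 ordered sum pairs; collecting distinct values, A + A = {-20, -8, 1, 3, 4, 10, 13, 15, 22, 24, 26, 31, 33, 40}, so |A + A| = 14. Thus K = 14/5. For comparison, the minimum possible |A + A| over all 5-element sets is 2·5 − 1 = 9 (so min K = 9/5), attained only by arithmetic progressions.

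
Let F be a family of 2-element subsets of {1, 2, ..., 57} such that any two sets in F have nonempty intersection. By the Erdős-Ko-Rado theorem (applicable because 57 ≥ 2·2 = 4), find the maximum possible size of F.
max |F| = C(56, 1) = 56

Erdős-Ko-Rado (1961): when n ≥ 2k, max |F| = C(n−1, k−1). The bound is attained by the star {A : i ∈ A} for any fixed i ∈ [n]. Here C(57−1, 2−1) = C(56, 1) = 56.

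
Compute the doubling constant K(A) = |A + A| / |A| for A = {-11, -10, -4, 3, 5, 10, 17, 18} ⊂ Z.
K = |A + A| / |A| = 28/8 = 7/2

Enumerate A + A = {a + b : a, b ∈ A}. With |A| = 8, there are |A|^2 = 64 ordered sum pairs; collecting distinct values, A + A = {-22, -21, -20, -15, -14, -8, -7, -6, -5, -1, 0, 1, 6, 7, 8, 10, 13, 14, 15, 20, 21, 22, 23, 27, 28, 34, 35, 36}, so |A + A| = 28. Thus K = 28/8 = 7/2. For comparison, the minimum possible |A + A| over all 8-element sets is 2·8 − 1 = 15 (so min K = 15/8), attained only by arithmetic progressions.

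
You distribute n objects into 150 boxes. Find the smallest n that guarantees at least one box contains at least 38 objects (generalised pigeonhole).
n = (38 − 1)·150 + 1 = 5551

By the generalised pigeonhole principle, to guarantee some box contains ≥ r objects we need more than (r − 1) · k objects total. Threshold: n = (r − 1) · k + 1. With r = 38 and k = 150: n = 37 · 150 + 1 = 5550 + 1 = 5551. For n = 5550 = 37 · 150, we can put exactly 37 objects in every box, avoiding 38 in any single one — so 5551 is tight.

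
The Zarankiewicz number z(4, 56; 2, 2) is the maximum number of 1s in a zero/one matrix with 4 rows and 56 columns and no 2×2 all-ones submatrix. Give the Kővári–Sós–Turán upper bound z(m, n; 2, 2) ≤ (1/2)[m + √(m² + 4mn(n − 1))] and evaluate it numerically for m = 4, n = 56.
z(4, 56; 2, 2) ≤ (1/2)[4 + √(4² + 4·4·56·55)] = (1/2)[4 + √49296] = 113.0135

Kővári–Sós–Turán: let r_1, ..., r_4 be the row sums and z = Σ r_i the total number of 1s. Each pair of columns can share at most one row with both entries 1 (else a 2×2 all-ones block appears), so Σ_i C(r_i, 2) ≤ C(56, 2) = 1540. By convexity Σ_i C(r_i, 2) ≥ 4·C(z/4, 2) = z(z − 4)/(2·4), giving z² − 4z − 4·56·55 ≤ 0 and hence z ≤ (1/2)[4 + √(16 + 4·12320)] = (1/2)[4 + √49296] ≈ (1/2)(4 + 222.027) = 113.0135.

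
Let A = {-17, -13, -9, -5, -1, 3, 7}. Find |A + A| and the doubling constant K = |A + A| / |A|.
K = |A + A| / |A| = 13/7

Enumerate A + A = {a + b : a, b ∈ A}. With |A| = 7, there are |A|^2 = 49 ordered sum pairs; collecting distinct values, A + A = {-34, -30, -26, -22, -18, -14, -10, -6, -2, 2, 6, 10, 14}, so |A + A| = 13. Thus K = 13/7. Here |A + A| = 2|A| − 1 = 13, the minimum possible — so K = 13/7 is minimal, which holds iff A is an arithmetic progression.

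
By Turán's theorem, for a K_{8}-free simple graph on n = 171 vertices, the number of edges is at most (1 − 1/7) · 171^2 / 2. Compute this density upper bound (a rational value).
Turán density bound = (6/7) · 171^2/2 = 87723/7 ≈ 12531.8571

Turán's theorem: ex(n, K_{r+1}) is achieved by the complete r-partite Turán graph T(n, r) with parts as balanced as possible, and is at most (1 − 1/r) · n^2/2. For r = 7, n = 171: the density bound is (6/7) · 29241/2 = 87723/7 ≈ 12531.8571. The integer-valued extremum is e(T(171, 7)) = 12531, which is strictly less than the density bound 87723/7 since 7 ∤ 171 (the parts of T(171, 7) cannot all be equal).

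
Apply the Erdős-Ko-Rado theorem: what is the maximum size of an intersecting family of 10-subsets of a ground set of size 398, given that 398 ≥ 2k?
max |F| = C(397, 9) = 616148733906500795

The Erdős-Ko-Rado theorem states: for n ≥ 2k, an intersecting family of k-subsets of an n-element set has size at most C(n − 1, k − 1), with equality for 'star' families {A ⊆ [n] : |A| = k, i ∈ A} (fix an element i). For n = 398, k = 10: C(397, 9) = 616148733906500795.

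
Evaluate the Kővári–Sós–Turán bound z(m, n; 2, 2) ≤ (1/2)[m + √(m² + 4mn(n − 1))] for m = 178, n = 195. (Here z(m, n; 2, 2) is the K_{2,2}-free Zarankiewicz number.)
z(178, 195; 2, 2) ≤ (1/2)[178 + √(178² + 4·178·195·194)] = (1/2)[178 + √26966644] = 2685.4709

Kővári–Sós–Turán: let r_1, ..., r_178 be the row sums and z = Σ r_i the total number of 1s. Each pair of columns can share at most one row with both entries 1 (else a 2×2 all-ones block appears), so Σ_i C(r_i, 2) ≤ C(195, 2) = 18915. By convexity Σ_i C(r_i, 2) ≥ 178·C(z/178, 2) = z(z − 178)/(2·178), giving z² − 178z − 178·195·194 ≤ 0 and hence z ≤ (1/2)[178 + √(31684 + 4·6733740)] = (1/2)[178 + √26966644] ≈ (1/2)(178 + 5192.9417) = 2685.4709.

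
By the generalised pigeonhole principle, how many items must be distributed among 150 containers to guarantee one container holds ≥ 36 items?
n = (36 − 1)·150 + 1 = 5251

By the generalised pigeonhole principle, to guarantee some box contains ≥ r objects we need more than (r − 1) · k objects total. Threshold: n = (r − 1) · k + 1. With r = 36 and k = 150: n = 35 · 150 + 1 = 5250 + 1 = 5251. For n = 5250 = 35 · 150, we can put exactly 35 objects in every box, avoiding 36 in any single one — so 5251 is tight.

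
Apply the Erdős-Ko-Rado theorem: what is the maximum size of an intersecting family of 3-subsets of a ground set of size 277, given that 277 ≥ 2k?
max |F| = C(276, 2) = 37950

Erdős-Ko-Rado (1961): when n ≥ 2k, max |F| = C(n−1, k−1). The bound is attained by the star {A : i ∈ A} for any fixed i ∈ [n]. Here C(277−1, 3−1) = C(276, 2) = 37950.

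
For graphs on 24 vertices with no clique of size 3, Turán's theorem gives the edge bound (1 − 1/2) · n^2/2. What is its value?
Turán density bound = (1/2) · 24^2/2 = 144

Turán's theorem: ex(n, K_{r+1}) is achieved by the complete r-partite Turán graph T(n, r) with parts as balanced as possible, and is at most (1 − 1/r) · n^2/2. For r = 2, n = 24: the density bound is (1/2) · 576/2 = 144. Since 2 ∣ 24, the Turán graph T(24, 2) has parts of equal size 12, and its edge count e(T(24, 2)) = 144 attains the density bound exactly.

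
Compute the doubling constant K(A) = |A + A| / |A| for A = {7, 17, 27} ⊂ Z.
K = |A + A| / |A| = 5/3

Enumerate A + A = {a + b : a, b ∈ A}. With |A| = 3, there are |A|^2 = 9 ordered sum pairs; collecting distinct values, A + A = {14, 24, 34, 44, 54}, so |A + A| = 5. Thus K = 5/3. Here |A + A| = 2|A| − 1 = 5, the minimum possible — so K = 5/3 is minimal, which holds iff A is an arithmetic progression.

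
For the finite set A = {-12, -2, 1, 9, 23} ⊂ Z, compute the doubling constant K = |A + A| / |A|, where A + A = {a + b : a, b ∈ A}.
K = |A + A| / |A| = 15/5 = 3

Enumerate A + A = {a + b : a, b ∈ A}. With |A| = 5, there are |A|^2 = 25 ordered sum pairs; collecting distinct values, A + A = {-24, -14, -11, -4, -3, -1, 2, 7, 10, 11, 18, 21, 24, 32, 46}, so |A + A| = 15. Thus K = 15/5 = 3. For comparison, the minimum possible |A + A| over all 5-element sets is 2·5 − 1 = 9 (so min K = 9/5), attained only by arithmetic progressions.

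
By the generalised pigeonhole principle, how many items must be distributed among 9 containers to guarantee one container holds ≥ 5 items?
n = (5 − 1)·9 + 1 = 37

By the generalised pigeonhole principle, to guarantee some box contains ≥ r objects we need more than (r − 1) · k objects total. Threshold: n = (r − 1) · k + 1. With r = 5 and k = 9: n = 4 · 9 + 1 = 36 + 1 = 37. For n = 36 = 4 · 9, we can put exactly 4 objects in every box, avoiding 5 in any single one — so 37 is tight.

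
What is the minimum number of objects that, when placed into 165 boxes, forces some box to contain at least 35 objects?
n = (35 − 1)·165 + 1 = 5611

By the generalised pigeonhole principle, to guarantee some box contains ≥ r objects we need more than (r − 1) · k objects total. Threshold: n = (r − 1) · k + 1. With r = 35 and k = 165: n = 34 · 165 + 1 = 5610 + 1 = 5611. For n = 5610 = 34 · 165, we can put exactly 34 objects in every box, avoiding 35 in any single one — so 5611 is tight.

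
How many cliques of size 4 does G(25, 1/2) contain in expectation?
E[# K_4] = C(25, 4) · (1/2)^C(4, 2) = 12650 / 2^6 = 6325/32 = 197.65625

For each 4-subset S of vertices (there are C(25, 4) = 12650 such S), let X_S = 1 if S induces a K_4 (all C(4, 2) = 6 edges present). Then P(X_S = 1) = (1/2)^6 = 1/64. By linearity of expectation, E[# K_4] = C(25, 4) · (1/2)^6 = 12650 / 64 = 6325/32 = 197.65625.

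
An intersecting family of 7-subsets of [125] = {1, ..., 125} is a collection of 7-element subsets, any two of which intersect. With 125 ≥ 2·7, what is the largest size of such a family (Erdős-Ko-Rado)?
max |F| = C(124, 6) = 4465475476

Erdős-Ko-Rado (1961): when n ≥ 2k, max |F| = C(n−1, k−1). The bound is attained by the star {A : i ∈ A} for any fixed i ∈ [n]. Here C(125−1, 7−1) = C(124, 6) = 4465475476.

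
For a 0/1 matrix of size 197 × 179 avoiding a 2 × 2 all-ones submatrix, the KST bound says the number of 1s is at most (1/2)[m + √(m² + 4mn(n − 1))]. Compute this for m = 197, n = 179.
z(197, 179; 2, 2) ≤ (1/2)[197 + √(197² + 4·197·179·178)] = (1/2)[197 + √25146065] = 2605.7926

Kővári–Sós–Turán: let r_1, ..., r_197 be the row sums and z = Σ r_i the total number of 1s. Each pair of columns can share at most one row with both entries 1 (else a 2×2 all-ones block appears), so Σ_i C(r_i, 2) ≤ C(179, 2) = 15931. By convexity Σ_i C(r_i, 2) ≥ 197·C(z/197, 2) = z(z − 197)/(2·197), giving z² − 197z − 197·179·178 ≤ 0 and hence z ≤ (1/2)[197 + √(38809 + 4·6276814)] = (1/2)[197 + √25146065] ≈ (1/2)(197 + 5014.5852) = 2605.7926.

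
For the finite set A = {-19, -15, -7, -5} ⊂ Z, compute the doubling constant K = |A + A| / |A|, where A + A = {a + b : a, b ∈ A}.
K = |A + A| / |A| = 10/4 = 5/2

Enumerate A + A = {a + b : a, b ∈ A}. With |A| = 4, there are |A|^2 = 16 ordered sum pairs; collecting distinct values, A + A = {-38, -34, -30, -26, -24, -22, -20, -14, -12, -10}, so |A + A| = 10. Thus K = 10/4 = 5/2. For comparison, the minimum possible |A + A| over all 4-element sets is 2·4 − 1 = 7 (so min K = 7/4), attained only by arithmetic progressions.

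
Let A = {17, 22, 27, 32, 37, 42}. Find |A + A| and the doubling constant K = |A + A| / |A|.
K = |A + A| / |A| = 11/6

Enumerate A + A = {a + b : a, b ∈ A}. With |A| = 6, there are |A|^2 = 36 ordered sum pairs; collecting distinct values, A + A = {34, 39, 44, 49, 54, 59, 64, 69, 74, 79, 84}, so |A + A| = 11. Thus K = 11/6. Here |A + A| = 2|A| − 1 = 11, the minimum possible — so K = 11/6 is minimal, which holds iff A is an arithmetic progression.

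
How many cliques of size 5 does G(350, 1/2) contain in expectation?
E[# K_5] = C(350, 5) · (1/2)^C(5, 2) = 42530162570 / 2^10 = 21265081285/512 ≈ 41533361.884766

For each 5-subset S of vertices (there are C(350, 5) = 42530162570 such S), let X_S = 1 if S induces a K_5 (all C(5, 2) = 10 edges present). Then P(X_S = 1) = (1/2)^10 = 1/1024. By linearity of expectation, E[# K_5] = C(350, 5) · (1/2)^10 = 42530162570 / 1024 = 21265081285/512 ≈ 41533361.884766.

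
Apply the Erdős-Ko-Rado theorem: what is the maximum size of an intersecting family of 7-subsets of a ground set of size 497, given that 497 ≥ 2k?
max |F| = C(496, 6) = 20062028456184

Erdős-Ko-Rado (1961): when n ≥ 2k, max |F| = C(n−1, k−1). The bound is attained by the star {A : i ∈ A} for any fixed i ∈ [n]. Here C(497−1, 7−1) = C(496, 6) = 20062028456184.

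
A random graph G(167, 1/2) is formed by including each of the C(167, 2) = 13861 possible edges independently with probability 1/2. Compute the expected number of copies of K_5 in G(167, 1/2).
E[# K_5] = C(167, 5) · (1/2)^C(5, 2) = 1018963693 / 2^10 ≈ 995081.731445

For each 5-subset S of vertices (there are C(167, 5) = 1018963693 such S), let X_S = 1 if S induces a K_5 (all C(5, 2) = 10 edges present). Then P(X_S = 1) = (1/2)^10 = 1/1024. By linearity of expectation, E[# K_5] = C(167, 5) · (1/2)^10 = 1018963693 / 1024 ≈ 995081.731445.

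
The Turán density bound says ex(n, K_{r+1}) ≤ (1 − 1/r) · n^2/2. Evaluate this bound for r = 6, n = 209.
Turán density bound = (5/6) · 209^2/2 = 218405/12 ≈ 18200.4167

Turán's theorem: ex(n, K_{r+1}) is achieved by the complete r-partite Turán graph T(n, r) with parts as balanced as possible, and is at most (1 − 1/r) · n^2/2. For r = 6, n = 209: the density bound is (5/6) · 43681/2 = 218405/12 ≈ 18200.4167. The integer-valued extremum is e(T(209, 6)) = 18200, which is strictly less than the density bound 218405/12 since 6 ∤ 209 (the parts of T(209, 6) cannot all be equal).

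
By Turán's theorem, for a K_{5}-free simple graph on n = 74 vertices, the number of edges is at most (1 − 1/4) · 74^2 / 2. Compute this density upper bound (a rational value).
Turán density bound = (3/4) · 74^2/2 = 4107/2 ≈ 2053.5

Turán's theorem: ex(n, K_{r+1}) is achieved by the complete r-partite Turán graph T(n, r) with parts as balanced as possible, and is at most (1 − 1/r) · n^2/2. For r = 4, n = 74: the density bound is (3/4) · 5476/2 = 4107/2 ≈ 2053.5. The integer-valued extremum is e(T(74, 4)) = 2053, which is strictly less than the density bound 4107/2 since 4 ∤ 74 (the parts of T(74, 4) cannot all be equal).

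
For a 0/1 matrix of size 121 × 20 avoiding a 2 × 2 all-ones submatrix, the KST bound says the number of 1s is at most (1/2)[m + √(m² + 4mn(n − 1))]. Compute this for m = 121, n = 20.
z(121, 20; 2, 2) ≤ (1/2)[121 + √(121² + 4·121·20·19)] = (1/2)[121 + √198561] = 283.3009

Kővári–Sós–Turán: let r_1, ..., r_121 be the row sums and z = Σ r_i the total number of 1s. Each pair of columns can share at most one row with both entries 1 (else a 2×2 all-ones block appears), so Σ_i C(r_i, 2) ≤ C(20, 2) = 190. By convexity Σ_i C(r_i, 2) ≥ 121·C(z/121, 2) = z(z − 121)/(2·121), giving z² − 121z − 121·20·19 ≤ 0 and hence z ≤ (1/2)[121 + √(14641 + 4·45980)] = (1/2)[121 + √198561] ≈ (1/2)(121 + 445.6018) = 283.3009.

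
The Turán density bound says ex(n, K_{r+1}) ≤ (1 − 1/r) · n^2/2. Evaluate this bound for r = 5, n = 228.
Turán density bound = (4/5) · 228^2/2 = 103968/5 ≈ 20793.6

Turán's theorem: ex(n, K_{r+1}) is achieved by the complete r-partite Turán graph T(n, r) with parts as balanced as possible, and is at most (1 − 1/r) · n^2/2. For r = 5, n = 228: the density bound is (4/5) · 51984/2 = 103968/5 ≈ 20793.6. The integer-valued extremum is e(T(228, 5)) = 20793, which is strictly less than the density bound 103968/5 since 5 ∤ 228 (the parts of T(228, 5) cannot all be equal).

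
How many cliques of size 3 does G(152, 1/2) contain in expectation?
E[# K_3] = C(152, 3) · (1/2)^C(3, 2) = 573800 / 2^3 = 71725

For each 3-subset S of vertices (there are C(152, 3) = 573800 such S), let X_S = 1 if S induces a K_3 (all C(3, 2) = 3 edges present). Then P(X_S = 1) = (1/2)^3 = 1/8. By linearity of expectation, E[# K_3] = C(152, 3) · (1/2)^3 = 573800 / 8 = 71725.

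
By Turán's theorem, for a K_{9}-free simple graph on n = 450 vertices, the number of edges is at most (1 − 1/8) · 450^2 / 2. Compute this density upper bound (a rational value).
Turán density bound = (7/8) · 450^2/2 = 354375/4 ≈ 88593.75

Turán's theorem: ex(n, K_{r+1}) is achieved by the complete r-partite Turán graph T(n, r) with parts as balanced as possible, and is at most (1 − 1/r) · n^2/2. For r = 8, n = 450: the density bound is (7/8) · 202500/2 = 354375/4 ≈ 88593.75. The integer-valued extremum is e(T(450, 8)) = 88593, which is strictly less than the density bound 354375/4 since 8 ∤ 450 (the parts of T(450, 8) cannot all be equal).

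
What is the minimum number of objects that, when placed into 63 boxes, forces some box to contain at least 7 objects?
n = (7 − 1)·63 + 1 = 379

By the generalised pigeonhole principle, to guarantee some box contains ≥ r objects we need more than (r − 1) · k objects total. Threshold: n = (r − 1) · k + 1. With r = 7 and k = 63: n = 6 · 63 + 1 = 378 + 1 = 379. For n = 378 = 6 · 63, we can put exactly 6 objects in every box, avoiding 7 in any single one — so 379 is tight.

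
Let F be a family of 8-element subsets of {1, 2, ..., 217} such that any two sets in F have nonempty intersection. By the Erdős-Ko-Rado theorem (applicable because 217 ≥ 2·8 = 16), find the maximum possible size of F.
max |F| = C(216, 7) = 3945414736440

Erdős-Ko-Rado (1961): when n ≥ 2k, max |F| = C(n−1, k−1). The bound is attained by the star {A : i ∈ A} for any fixed i ∈ [n]. Here C(217−1, 8−1) = C(216, 7) = 3945414736440.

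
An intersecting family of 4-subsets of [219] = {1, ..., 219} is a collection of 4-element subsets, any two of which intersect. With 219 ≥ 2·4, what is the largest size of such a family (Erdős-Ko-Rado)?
max |F| = C(218, 3) = 1703016

The Erdős-Ko-Rado theorem states: for n ≥ 2k, an intersecting family of k-subsets of an n-element set has size at most C(n − 1, k − 1), with equality for 'star' families {A ⊆ [n] : |A| = k, i ∈ A} (fix an element i). For n = 219, k = 4: C(218, 3) = 1703016.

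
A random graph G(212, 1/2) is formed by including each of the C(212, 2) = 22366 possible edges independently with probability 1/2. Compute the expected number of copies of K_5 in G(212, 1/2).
E[# K_5] = C(212, 5) · (1/2)^C(5, 2) = 3403031632 / 2^10 = 212689477/64 = 3323273.078125

For each 5-subset S of vertices (there are C(212, 5) = 3403031632 such S), let X_S = 1 if S induces a K_5 (all C(5, 2) = 10 edges present). Then P(X_S = 1) = (1/2)^10 = 1/1024. By linearity of expectation, E[# K_5] = C(212, 5) · (1/2)^10 = 3403031632 / 1024 = 212689477/64 = 3323273.078125.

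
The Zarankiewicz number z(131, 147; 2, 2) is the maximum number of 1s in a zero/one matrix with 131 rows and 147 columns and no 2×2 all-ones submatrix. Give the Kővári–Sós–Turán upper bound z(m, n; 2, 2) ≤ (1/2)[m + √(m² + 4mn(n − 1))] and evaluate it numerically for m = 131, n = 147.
z(131, 147; 2, 2) ≤ (1/2)[131 + √(131² + 4·131·147·146)] = (1/2)[131 + √11263249] = 1743.5382

Kővári–Sós–Turán: let r_1, ..., r_131 be the row sums and z = Σ r_i the total number of 1s. Each pair of columns can share at most one row with both entries 1 (else a 2×2 all-ones block appears), so Σ_i C(r_i, 2) ≤ C(147, 2) = 10731. By convexity Σ_i C(r_i, 2) ≥ 131·C(z/131, 2) = z(z − 131)/(2·131), giving z² − 131z − 131·147·146 ≤ 0 and hence z ≤ (1/2)[131 + √(17161 + 4·2811522)] = (1/2)[131 + √11263249] ≈ (1/2)(131 + 3356.0764) = 1743.5382.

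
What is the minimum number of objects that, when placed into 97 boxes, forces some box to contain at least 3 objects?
n = (3 − 1)·97 + 1 = 195

By the generalised pigeonhole principle, to guarantee some box contains ≥ r objects we need more than (r − 1) · k objects total. Threshold: n = (r − 1) · k + 1. With r = 3 and k = 97: n = 2 · 97 + 1 = 194 + 1 = 195. For n = 194 = 2 · 97, we can put exactly 2 objects in every box, avoiding 3 in any single one — so 195 is tight.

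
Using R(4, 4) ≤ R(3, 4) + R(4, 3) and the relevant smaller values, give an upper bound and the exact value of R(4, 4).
R(4, 4) ≤ R(3, 4) + R(4, 3) = 9 + 9 = 18; exact value R(4, 4) = 18.

The Erdős–Szekeres recurrence R(r, s) ≤ R(r−1, s) + R(r, s−1) applied to (r, s) = (4, 4) gives
  R(4, 4) ≤ R(3, 4) + R(4, 3) = 9 + 9 = 18.
(Recall R(2, k) = k and R is symmetric.) Here the recurrence bound is tight: a matching lower-bound construction on K_{17} shows R(4, 4) > 17, so R(4, 4) = 18 exactly.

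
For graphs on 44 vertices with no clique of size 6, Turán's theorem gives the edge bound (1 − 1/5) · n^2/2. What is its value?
Turán density bound = (4/5) · 44^2/2 = 3872/5 ≈ 774.4

Turán's theorem: ex(n, K_{r+1}) is achieved by the complete r-partite Turán graph T(n, r) with parts as balanced as possible, and is at most (1 − 1/r) · n^2/2. For r = 5, n = 44: the density bound is (4/5) · 1936/2 = 3872/5 ≈ 774.4. The integer-valued extremum is e(T(44, 5)) = 774, which is strictly less than the density bound 3872/5 since 5 ∤ 44 (the parts of T(44, 5) cannot all be equal).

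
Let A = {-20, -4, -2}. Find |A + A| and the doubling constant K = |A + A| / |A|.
K = |A + A| / |A| = 6/3 = 2

Enumerate A + A = {a + b : a, b ∈ A}. With |A| = 3, there are |A|^2 = 9 ordered sum pairs; collecting distinct values, A + A = {-40, -24, -22, -8, -6, -4}, so |A + A| = 6. Thus K = 6/3 = 2. For comparison, the minimum possible |A + A| over all 3-element sets is 2·3 − 1 = 5 (so min K = 5/3), attained only by arithmetic progressions.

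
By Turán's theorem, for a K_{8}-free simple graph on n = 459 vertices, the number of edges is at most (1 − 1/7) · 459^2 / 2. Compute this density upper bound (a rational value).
Turán density bound = (6/7) · 459^2/2 = 632043/7 ≈ 90291.8571

Turán's theorem: ex(n, K_{r+1}) is achieved by the complete r-partite Turán graph T(n, r) with parts as balanced as possible, and is at most (1 − 1/r) · n^2/2. For r = 7, n = 459: the density bound is (6/7) · 210681/2 = 632043/7 ≈ 90291.8571. The integer-valued extremum is e(T(459, 7)) = 90291, which is strictly less than the density bound 632043/7 since 7 ∤ 459 (the parts of T(459, 7) cannot all be equal).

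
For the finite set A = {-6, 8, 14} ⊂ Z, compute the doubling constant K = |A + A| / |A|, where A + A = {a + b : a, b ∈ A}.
K = |A + A| / |A| = 6/3 = 2

Enumerate A + A = {a + b : a, b ∈ A}. With |A| = 3, there are |A|^2 = 9 ordered sum pairs; collecting distinct values, A + A = {-12, 2, 8, 16, 22, 28}, so |A + A| = 6. Thus K = 6/3 = 2. For comparison, the minimum possible |A + A| over all 3-element sets is 2·3 − 1 = 5 (so min K = 5/3), attained only by arithmetic progressions.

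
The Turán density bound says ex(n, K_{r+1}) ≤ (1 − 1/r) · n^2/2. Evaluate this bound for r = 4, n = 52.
Turán density bound = (3/4) · 52^2/2 = 1014

Turán's theorem: ex(n, K_{r+1}) is achieved by the complete r-partite Turán graph T(n, r) with parts as balanced as possible, and is at most (1 − 1/r) · n^2/2. For r = 4, n = 52: the density bound is (3/4) · 2704/2 = 1014. Since 4 ∣ 52, the Turán graph T(52, 4) has parts of equal size 13, and its edge count e(T(52, 4)) = 1014 attains the density bound exactly.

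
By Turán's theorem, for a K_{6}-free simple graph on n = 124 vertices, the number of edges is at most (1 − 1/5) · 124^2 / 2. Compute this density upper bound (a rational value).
Turán density bound = (4/5) · 124^2/2 = 30752/5 ≈ 6150.4

Turán's theorem: ex(n, K_{r+1}) is achieved by the complete r-partite Turán graph T(n, r) with parts as balanced as possible, and is at most (1 − 1/r) · n^2/2. For r = 5, n = 124: the density bound is (4/5) · 15376/2 = 30752/5 ≈ 6150.4. The integer-valued extremum is e(T(124, 5)) = 6150, which is strictly less than the density bound 30752/5 since 5 ∤ 124 (the parts of T(124, 5) cannot all be equal).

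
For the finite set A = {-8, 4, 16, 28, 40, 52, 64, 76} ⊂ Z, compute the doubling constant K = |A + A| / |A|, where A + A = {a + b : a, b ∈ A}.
K = |A + A| / |A| = 15/8

Enumerate A + A = {a + b : a, b ∈ A}. With |A| = 8, there are |A|^2 = 64 ordered sum pairs; collecting distinct values, A + A = {-16, -4, 8, 20, 32, 44, 56, 68, 80, 92, 104, 116, 128, 140, 152}, so |A + A| = 15. Thus K = 15/8. Here |A + A| = 2|A| − 1 = 15, the minimum possible — so K = 15/8 is minimal, which holds iff A is an arithmetic progression.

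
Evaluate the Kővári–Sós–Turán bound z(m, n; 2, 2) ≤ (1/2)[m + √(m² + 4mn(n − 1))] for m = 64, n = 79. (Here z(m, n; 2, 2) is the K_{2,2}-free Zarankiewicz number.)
z(64, 79; 2, 2) ≤ (1/2)[64 + √(64² + 4·64·79·78)] = (1/2)[64 + √1581568] = 660.802

Kővári–Sós–Turán: let r_1, ..., r_64 be the row sums and z = Σ r_i the total number of 1s. Each pair of columns can share at most one row with both entries 1 (else a 2×2 all-ones block appears), so Σ_i C(r_i, 2) ≤ C(79, 2) = 3081. By convexity Σ_i C(r_i, 2) ≥ 64·C(z/64, 2) = z(z − 64)/(2·64), giving z² − 64z − 64·79·78 ≤ 0 and hence z ≤ (1/2)[64 + √(4096 + 4·394368)] = (1/2)[64 + √1581568] ≈ (1/2)(64 + 1257.6041) = 660.802.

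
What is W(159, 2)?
W(159, 2) = 159 + 1 = 160

A 2-term AP is any pair of integers, so a monochromatic 2-AP exists iff some colour is used at least twice. With 159 colours, the colouring i ↦ i on {1, ..., 159} uses each colour once, avoiding any monochromatic pair, so W(159, 2) > 159. For {1, ..., 160}, pigeonhole forces two integers of the same colour, which form a monochromatic 2-AP. Hence W(159, 2) = 160.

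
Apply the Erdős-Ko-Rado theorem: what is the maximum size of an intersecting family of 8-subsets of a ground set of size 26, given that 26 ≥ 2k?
max |F| = C(25, 7) = 480700

Erdős-Ko-Rado (1961): when n ≥ 2k, max |F| = C(n−1, k−1). The bound is attained by the star {A : i ∈ A} for any fixed i ∈ [n]. Here C(26−1, 8−1) = C(25, 7) = 480700.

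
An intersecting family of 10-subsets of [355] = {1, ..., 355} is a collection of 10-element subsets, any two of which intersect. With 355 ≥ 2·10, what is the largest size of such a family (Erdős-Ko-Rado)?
max |F| = C(354, 9) = 217141584867241320

Erdős-Ko-Rado (1961): when n ≥ 2k, max |F| = C(n−1, k−1). The bound is attained by the star {A : i ∈ A} for any fixed i ∈ [n]. Here C(355−1, 10−1) = C(354, 9) = 217141584867241320.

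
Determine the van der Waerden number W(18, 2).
W(18, 2) = 18 + 1 = 19

A 2-term AP is any pair of integers, so a monochromatic 2-AP exists iff some colour is used at least twice. With 18 colours, the colouring i ↦ i on {1, ..., 18} uses each colour once, avoiding any monochromatic pair, so W(18, 2) > 18. For {1, ..., 19}, pigeonhole forces two integers of the same colour, which form a monochromatic 2-AP. Hence W(18, 2) = 19.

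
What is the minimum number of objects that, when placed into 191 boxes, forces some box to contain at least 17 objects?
n = (17 − 1)·191 + 1 = 3057

By the generalised pigeonhole principle, to guarantee some box contains ≥ r objects we need more than (r − 1) · k objects total. Threshold: n = (r − 1) · k + 1. With r = 17 and k = 191: n = 16 · 191 + 1 = 3056 + 1 = 3057. For n = 3056 = 16 · 191, we can put exactly 16 objects in every box, avoiding 17 in any single one — so 3057 is tight.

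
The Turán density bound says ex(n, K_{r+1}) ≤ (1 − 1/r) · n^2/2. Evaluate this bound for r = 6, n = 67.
Turán density bound = (5/6) · 67^2/2 = 22445/12 ≈ 1870.4167

Turán's theorem: ex(n, K_{r+1}) is achieved by the complete r-partite Turán graph T(n, r) with parts as balanced as possible, and is at most (1 − 1/r) · n^2/2. For r = 6, n = 67: the density bound is (5/6) · 4489/2 = 22445/12 ≈ 1870.4167. The integer-valued extremum is e(T(67, 6)) = 1870, which is strictly less than the density bound 22445/12 since 6 ∤ 67 (the parts of T(67, 6) cannot all be equal).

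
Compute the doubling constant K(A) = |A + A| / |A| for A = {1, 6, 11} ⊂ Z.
K = |A + A| / |A| = 5/3

Enumerate A + A = {a + b : a, b ∈ A}. With |A| = 3, there are |A|^2 = 9 ordered sum pairs; collecting distinct values, A + A = {2, 7, 12, 17, 22}, so |A + A| = 5. Thus K = 5/3. Here |A + A| = 2|A| − 1 = 5, the minimum possible — so K = 5/3 is minimal, which holds iff A is an arithmetic progression.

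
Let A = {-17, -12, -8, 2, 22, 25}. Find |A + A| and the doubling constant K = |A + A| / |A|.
K = |A + A| / |A| = 21/6 = 7/2

Enumerate A + A = {a + b : a, b ∈ A}. With |A| = 6, there are |A|^2 = 36 ordered sum pairs; collecting distinct values, A + A = {-34, -29, -25, -24, -20, -16, -15, -10, -6, 4, 5, 8, 10, 13, 14, 17, 24, 27, 44, 47, 50}, so |A + A| = 21. Thus K = 21/6 = 7/2. For comparison, the minimum possible |A + A| over all 6-element sets is 2·6 − 1 = 11 (so min K = 11/6), attained only by arithmetic progressions.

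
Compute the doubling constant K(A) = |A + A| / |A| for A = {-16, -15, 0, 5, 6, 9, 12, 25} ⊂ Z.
K = |A + A| / |A| = 31/8

Enumerate A + A = {a + b : a, b ∈ A}. With |A| = 8, there are |A|^2 = 64 ordered sum pairs; collecting distinct values, A + A = {-32, -31, -30, -16, -15, -11, -10, -9, -7, -6, -4, -3, 0, 5, 6, 9, 10, 11, 12, 14, 15, 17, 18, 21, 24, 25, 30, 31, 34, 37, 50}, so |A + A| = 31. Thus K = 31/8. For comparison, the minimum possible |A + A| over all 8-element sets is 2·8 − 1 = 15 (so min K = 15/8), attained only by arithmetic progressions.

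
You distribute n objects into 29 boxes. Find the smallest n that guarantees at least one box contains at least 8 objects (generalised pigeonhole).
n = (8 − 1)·29 + 1 = 204

By the generalised pigeonhole principle, to guarantee some box contains ≥ r objects we need more than (r − 1) · k objects total. Threshold: n = (r − 1) · k + 1. With r = 8 and k = 29: n = 7 · 29 + 1 = 203 + 1 = 204. For n = 203 = 7 · 29, we can put exactly 7 objects in every box, avoiding 8 in any single one — so 204 is tight.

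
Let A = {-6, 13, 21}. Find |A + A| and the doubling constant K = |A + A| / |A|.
K = |A + A| / |A| = 6/3 = 2

Enumerate A + A = {a + b : a, b ∈ A}. With |A| = 3, there are |A|^2 = 9 ordered sum pairs; collecting distinct values, A + A = {-12, 7, 15, 26, 34, 42}, so |A + A| = 6. Thus K = 6/3 = 2. For comparison, the minimum possible |A + A| over all 3-element sets is 2·3 − 1 = 5 (so min K = 5/3), attained only by arithmetic progressions.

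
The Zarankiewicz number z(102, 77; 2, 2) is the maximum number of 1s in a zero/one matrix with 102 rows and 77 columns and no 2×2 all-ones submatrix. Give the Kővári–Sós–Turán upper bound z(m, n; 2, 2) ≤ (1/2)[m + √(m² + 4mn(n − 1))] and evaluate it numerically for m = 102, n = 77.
z(102, 77; 2, 2) ≤ (1/2)[102 + √(102² + 4·102·77·76)] = (1/2)[102 + √2398020] = 825.2771

Kővári–Sós–Turán: let r_1, ..., r_102 be the row sums and z = Σ r_i the total number of 1s. Each pair of columns can share at most one row with both entries 1 (else a 2×2 all-ones block appears), so Σ_i C(r_i, 2) ≤ C(77, 2) = 2926. By convexity Σ_i C(r_i, 2) ≥ 102·C(z/102, 2) = z(z − 102)/(2·102), giving z² − 102z − 102·77·76 ≤ 0 and hence z ≤ (1/2)[102 + √(10404 + 4·596904)] = (1/2)[102 + √2398020] ≈ (1/2)(102 + 1548.5542) = 825.2771.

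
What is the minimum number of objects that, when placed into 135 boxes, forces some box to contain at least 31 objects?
n = (31 − 1)·135 + 1 = 4051

By the generalised pigeonhole principle, to guarantee some box contains ≥ r objects we need more than (r − 1) · k objects total. Threshold: n = (r − 1) · k + 1. With r = 31 and k = 135: n = 30 · 135 + 1 = 4050 + 1 = 4051. For n = 4050 = 30 · 135, we can put exactly 30 objects in every box, avoiding 31 in any single one — so 4051 is tight.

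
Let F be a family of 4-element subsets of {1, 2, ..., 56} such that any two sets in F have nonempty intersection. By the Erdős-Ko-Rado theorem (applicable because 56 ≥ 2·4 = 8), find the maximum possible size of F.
max |F| = C(55, 3) = 26235

The Erdős-Ko-Rado theorem states: for n ≥ 2k, an intersecting family of k-subsets of an n-element set has size at most C(n − 1, k − 1), with equality for 'star' families {A ⊆ [n] : |A| = k, i ∈ A} (fix an element i). For n = 56, k = 4: C(55, 3) = 26235.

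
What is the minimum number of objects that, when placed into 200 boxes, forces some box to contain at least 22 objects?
n = (22 − 1)·200 + 1 = 4201

By the generalised pigeonhole principle, to guarantee some box contains ≥ r objects we need more than (r − 1) · k objects total. Threshold: n = (r − 1) · k + 1. With r = 22 and k = 200: n = 21 · 200 + 1 = 4200 + 1 = 4201. For n = 4200 = 21 · 200, we can put exactly 21 objects in every box, avoiding 22 in any single one — so 4201 is tight.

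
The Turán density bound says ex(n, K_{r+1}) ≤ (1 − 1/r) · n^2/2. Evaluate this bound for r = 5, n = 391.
Turán density bound = (4/5) · 391^2/2 = 305762/5 ≈ 61152.4

Turán's theorem: ex(n, K_{r+1}) is achieved by the complete r-partite Turán graph T(n, r) with parts as balanced as possible, and is at most (1 − 1/r) · n^2/2. For r = 5, n = 391: the density bound is (4/5) · 152881/2 = 305762/5 ≈ 61152.4. The integer-valued extremum is e(T(391, 5)) = 61152, which is strictly less than the density bound 305762/5 since 5 ∤ 391 (the parts of T(391, 5) cannot all be equal).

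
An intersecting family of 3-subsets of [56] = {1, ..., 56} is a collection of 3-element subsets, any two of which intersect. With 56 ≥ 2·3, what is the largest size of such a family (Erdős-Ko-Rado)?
max |F| = C(55, 2) = 1485

Erdős-Ko-Rado (1961): when n ≥ 2k, max |F| = C(n−1, k−1). The bound is attained by the star {A : i ∈ A} for any fixed i ∈ [n]. Here C(56−1, 3−1) = C(55, 2) = 1485.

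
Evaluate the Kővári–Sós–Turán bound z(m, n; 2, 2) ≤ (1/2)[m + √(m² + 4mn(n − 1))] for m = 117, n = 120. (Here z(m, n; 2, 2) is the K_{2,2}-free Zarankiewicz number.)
z(117, 120; 2, 2) ≤ (1/2)[117 + √(117² + 4·117·120·119)] = (1/2)[117 + √6696729] = 1352.4019

Kővári–Sós–Turán: let r_1, ..., r_117 be the row sums and z = Σ r_i the total number of 1s. Each pair of columns can share at most one row with both entries 1 (else a 2×2 all-ones block appears), so Σ_i C(r_i, 2) ≤ C(120, 2) = 7140. By convexity Σ_i C(r_i, 2) ≥ 117·C(z/117, 2) = z(z − 117)/(2·117), giving z² − 117z − 117·120·119 ≤ 0 and hence z ≤ (1/2)[117 + √(13689 + 4·1670760)] = (1/2)[117 + √6696729] ≈ (1/2)(117 + 2587.8039) = 1352.4019.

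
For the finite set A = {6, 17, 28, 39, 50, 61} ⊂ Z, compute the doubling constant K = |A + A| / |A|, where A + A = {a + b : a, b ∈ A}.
K = |A + A| / |A| = 11/6

Enumerate A + A = {a + b : a, b ∈ A}. With |A| = 6, there are |A|^2 = 36 ordered sum pairs; collecting distinct values, A + A = {12, 23, 34, 45, 56, 67, 78, 89, 100, 111, 122}, so |A + A| = 11. Thus K = 11/6. Here |A + A| = 2|A| − 1 = 11, the minimum possible — so K = 11/6 is minimal, which holds iff A is an arithmetic progression.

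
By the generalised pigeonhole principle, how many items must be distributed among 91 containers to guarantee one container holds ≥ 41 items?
n = (41 − 1)·91 + 1 = 3641

By the generalised pigeonhole principle, to guarantee some box contains ≥ r objects we need more than (r − 1) · k objects total. Threshold: n = (r − 1) · k + 1. With r = 41 and k = 91: n = 40 · 91 + 1 = 3640 + 1 = 3641. For n = 3640 = 40 · 91, we can put exactly 40 objects in every box, avoiding 41 in any single one — so 3641 is tight.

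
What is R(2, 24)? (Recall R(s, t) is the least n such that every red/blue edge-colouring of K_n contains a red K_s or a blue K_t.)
R(2, 24) = 24

R(2, k) = k for all k ≥ 2: in a 2-colouring of K_k, either some edge is red (a red K_2) or all edges are blue (a blue K_k). And K_{23} coloured all-blue has no blue K_24, so R(2, 24) > 23. Hence R(2, 24) = 24.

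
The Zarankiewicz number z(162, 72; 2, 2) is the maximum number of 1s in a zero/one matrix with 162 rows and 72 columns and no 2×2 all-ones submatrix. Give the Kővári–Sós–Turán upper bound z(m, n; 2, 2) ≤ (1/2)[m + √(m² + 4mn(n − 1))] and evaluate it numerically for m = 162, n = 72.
z(162, 72; 2, 2) ≤ (1/2)[162 + √(162² + 4·162·72·71)] = (1/2)[162 + √3338820] = 994.6219

Kővári–Sós–Turán: let r_1, ..., r_162 be the row sums and z = Σ r_i the total number of 1s. Each pair of columns can share at most one row with both entries 1 (else a 2×2 all-ones block appears), so Σ_i C(r_i, 2) ≤ C(72, 2) = 2556. By convexity Σ_i C(r_i, 2) ≥ 162·C(z/162, 2) = z(z − 162)/(2·162), giving z² − 162z − 162·72·71 ≤ 0 and hence z ≤ (1/2)[162 + √(26244 + 4·828144)] = (1/2)[162 + √3338820] ≈ (1/2)(162 + 1827.2438) = 994.6219.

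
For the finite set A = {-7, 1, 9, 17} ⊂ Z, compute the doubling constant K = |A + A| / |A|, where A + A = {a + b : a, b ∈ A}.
K = |A + A| / |A| = 7/4

Enumerate A + A = {a + b : a, b ∈ A}. With |A| = 4, there are |A|^2 = 16 ordered sum pairs; collecting distinct values, A + A = {-14, -6, 2, 10, 18, 26, 34}, so |A + A| = 7. Thus K = 7/4. Here |A + A| = 2|A| − 1 = 7, the minimum possible — so K = 7/4 is minimal, which holds iff A is an arithmetic progression.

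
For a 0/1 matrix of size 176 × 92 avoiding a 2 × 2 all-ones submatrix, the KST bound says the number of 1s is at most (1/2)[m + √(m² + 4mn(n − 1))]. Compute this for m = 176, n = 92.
z(176, 92; 2, 2) ≤ (1/2)[176 + √(176² + 4·176·92·91)] = (1/2)[176 + √5924864] = 1305.0522

Kővári–Sós–Turán: let r_1, ..., r_176 be the row sums and z = Σ r_i the total number of 1s. Each pair of columns can share at most one row with both entries 1 (else a 2×2 all-ones block appears), so Σ_i C(r_i, 2) ≤ C(92, 2) = 4186. By convexity Σ_i C(r_i, 2) ≥ 176·C(z/176, 2) = z(z − 176)/(2·176), giving z² − 176z − 176·92·91 ≤ 0 and hence z ≤ (1/2)[176 + √(30976 + 4·1473472)] = (1/2)[176 + √5924864] ≈ (1/2)(176 + 2434.1044) = 1305.0522.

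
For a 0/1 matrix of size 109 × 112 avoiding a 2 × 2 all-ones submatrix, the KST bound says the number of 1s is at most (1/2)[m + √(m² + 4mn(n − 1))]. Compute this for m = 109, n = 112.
z(109, 112; 2, 2) ≤ (1/2)[109 + √(109² + 4·109·112·111)] = (1/2)[109 + √5432233] = 1219.8576

Kővári–Sós–Turán: let r_1, ..., r_109 be the row sums and z = Σ r_i the total number of 1s. Each pair of columns can share at most one row with both entries 1 (else a 2×2 all-ones block appears), so Σ_i C(r_i, 2) ≤ C(112, 2) = 6216. By convexity Σ_i C(r_i, 2) ≥ 109·C(z/109, 2) = z(z − 109)/(2·109), giving z² − 109z − 109·112·111 ≤ 0 and hence z ≤ (1/2)[109 + √(11881 + 4·1355088)] = (1/2)[109 + √5432233] ≈ (1/2)(109 + 2330.7151) = 1219.8576.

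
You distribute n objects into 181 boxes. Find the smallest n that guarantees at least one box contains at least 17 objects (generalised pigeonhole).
n = (17 − 1)·181 + 1 = 2897

By the generalised pigeonhole principle, to guarantee some box contains ≥ r objects we need more than (r − 1) · k objects total. Threshold: n = (r − 1) · k + 1. With r = 17 and k = 181: n = 16 · 181 + 1 = 2896 + 1 = 2897. For n = 2896 = 16 · 181, we can put exactly 16 objects in every box, avoiding 17 in any single one — so 2897 is tight.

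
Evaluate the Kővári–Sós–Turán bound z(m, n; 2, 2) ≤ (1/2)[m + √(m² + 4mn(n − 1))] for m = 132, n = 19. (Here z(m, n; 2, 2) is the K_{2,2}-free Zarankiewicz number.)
z(132, 19; 2, 2) ≤ (1/2)[132 + √(132² + 4·132·19·18)] = (1/2)[132 + √198000] = 288.486

Kővári–Sós–Turán: let r_1, ..., r_132 be the row sums and z = Σ r_i the total number of 1s. Each pair of columns can share at most one row with both entries 1 (else a 2×2 all-ones block appears), so Σ_i C(r_i, 2) ≤ C(19, 2) = 171. By convexity Σ_i C(r_i, 2) ≥ 132·C(z/132, 2) = z(z − 132)/(2·132), giving z² − 132z − 132·19·18 ≤ 0 and hence z ≤ (1/2)[132 + √(17424 + 4·45144)] = (1/2)[132 + √198000] ≈ (1/2)(132 + 444.9719) = 288.486.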